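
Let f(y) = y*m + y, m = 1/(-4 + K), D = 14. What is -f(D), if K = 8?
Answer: -35/2 ≈ -17.500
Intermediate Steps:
m = ¼ (m = 1/(-4 + 8) = 1/4 = ¼ ≈ 0.25000)
f(y) = 5*y/4 (f(y) = y*(¼) + y = y/4 + y = 5*y/4)
-f(D) = -5*14/4 = -1*35/2 = -35/2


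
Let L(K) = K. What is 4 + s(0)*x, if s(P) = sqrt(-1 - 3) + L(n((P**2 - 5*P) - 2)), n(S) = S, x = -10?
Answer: 24 - 20*I ≈ 24.0 - 20.0*I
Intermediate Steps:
s(P) = -2 + P**2 - 5*P + 2*I (s(P) = sqrt(-1 - 3) + ((P**2 - 5*P) - 2) = sqrt(-4) + (-2 + P**2 - 5*P) = 2*I + (-2 + P**2 - 5*P) = -2 + P**2 - 5*P + 2*I)
4 + s(0)*x = 4 + (-2 + 0**2 - 5*0 + 2*I)*(-10) = 4 + (-2 + 0 + 0 + 2*I)*(-10) = 4 + (-2 + 2*I)*(-10) = 4 + (20 - 20*I) = 24 - 20*I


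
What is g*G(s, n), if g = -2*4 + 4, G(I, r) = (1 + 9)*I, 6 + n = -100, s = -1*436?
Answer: 17440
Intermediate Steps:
s = -436
n = -106 (n = -6 - 100 = -106)
G(I, r) = 10*I
g = -4 (g = -8 + 4 = -4)
g*G(s, n) = -40*(-436) = -4*(-4360) = 17440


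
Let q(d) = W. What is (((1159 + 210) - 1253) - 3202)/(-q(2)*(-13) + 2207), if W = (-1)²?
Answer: -1543/1110 ≈ -1.3901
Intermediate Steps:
W = 1
q(d) = 1
(((1159 + 210) - 1253) - 3202)/(-q(2)*(-13) + 2207) = (((1159 + 210) - 1253) - 3202)/(-1*1*(-13) + 2207) = ((1369 - 1253) - 3202)/(-1*(-13) + 2207) = (116 - 3202)/(13 + 2207) = -3086/2220 = -3086*1/2220 = -1543/1110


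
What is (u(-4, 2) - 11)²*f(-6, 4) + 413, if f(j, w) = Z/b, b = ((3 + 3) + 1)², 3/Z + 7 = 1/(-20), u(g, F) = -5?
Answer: 946019/2303 ≈ 410.78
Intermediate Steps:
Z = -20/47 (Z = 3/(-7 + 1/(-20)) = 3/(-7 - 1/20) = 3/(-141/20) = 3*(-20/141) = -20/47 ≈ -0.42553)
b = 49 (b = (6 + 1)² = 7² = 49)
f(j, w) = -20/2303 (f(j, w) = -20/47/49 = -20/47*1/49 = -20/2303)
(u(-4, 2) - 11)²*f(-6, 4) + 413 = (-5 - 11)²*(-20/2303) + 413 = (-16)²*(-20/2303) + 413 = 256*(-20/2303) + 413 = -5120/2303 + 413 = 946019/2303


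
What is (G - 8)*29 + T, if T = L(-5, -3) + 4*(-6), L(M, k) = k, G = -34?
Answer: -1245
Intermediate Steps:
T = -27 (T = -3 + 4*(-6) = -3 - 24 = -27)
(G - 8)*29 + T = (-34 - 8)*29 - 27 = -42*29 - 27 = -1218 - 27 = -1245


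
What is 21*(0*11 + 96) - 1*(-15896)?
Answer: 17912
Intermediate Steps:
21*(0*11 + 96) - 1*(-15896) = 21*(0 + 96) + 15896 = 21*96 + 15896 = 2016 + 15896 = 17912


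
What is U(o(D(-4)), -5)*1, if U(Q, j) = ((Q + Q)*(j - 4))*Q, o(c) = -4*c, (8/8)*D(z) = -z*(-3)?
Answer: -41472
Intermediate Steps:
D(z) = 3*z (D(z) = -z*(-3) = -(-3)*z = 3*z)
U(Q, j) = 2*Q²*(-4 + j) (U(Q, j) = ((2*Q)*(-4 + j))*Q = (2*Q*(-4 + j))*Q = 2*Q²*(-4 + j))
U(o(D(-4)), -5)*1 = (2*(-12*(-4))²*(-4 - 5))*1 = (2*(-4*(-12))²*(-9))*1 = (2*48²*(-9))*1 = (2*2304*(-9))*1 = -41472*1 = -41472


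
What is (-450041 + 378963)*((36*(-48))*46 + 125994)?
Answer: -3305553468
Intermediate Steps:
(-450041 + 378963)*((36*(-48))*46 + 125994) = -71078*(-1728*46 + 125994) = -71078*(-79488 + 125994) = -71078*46506 = -3305553468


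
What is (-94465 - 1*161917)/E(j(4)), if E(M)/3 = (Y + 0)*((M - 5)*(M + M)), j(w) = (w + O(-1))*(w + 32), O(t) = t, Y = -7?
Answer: 18313/33372 ≈ 0.54875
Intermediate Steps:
j(w) = (-1 + w)*(32 + w) (j(w) = (w - 1)*(w + 32) = (-1 + w)*(32 + w))
E(M) = -42*M*(-5 + M) (E(M) = 3*((-7 + 0)*((M - 5)*(M + M))) = 3*(-7*(-5 + M)*2*M) = 3*(-14*M*(-5 + M)) = -42*M*(-5 + M))
(-94465 - 1*161917)/E(j(4)) = (-94465 - 1*161917)/((42*(-32 + 4² + 31*4)*(5 - (-32 + 4² + 31*4)))) = (-94465 - 161917)/((42*(-32 + 16 + 124)*(5 - (-32 + 16 + 124)))) = -256382*1/(4536*(5 - 1*108)) = -256382*1/(4536*(5 - 108)) = -256382/(42*108*(-103)) = -256382/(-467208) = -256382*(-1/467208) = 18313/33372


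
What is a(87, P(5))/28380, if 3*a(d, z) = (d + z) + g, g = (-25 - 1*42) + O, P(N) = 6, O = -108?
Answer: -41/42570 ≈ -0.00096312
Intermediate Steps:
g = -175 (g = (-25 - 1*42) - 108 = (-25 - 42) - 108 = -67 - 108 = -175)
a(d, z) = -175/3 + d/3 + z/3 (a(d, z) = ((d + z) - 175)/3 = (-175 + d + z)/3 = -175/3 + d/3 + z/3)
a(87, P(5))/28380 = (-175/3 + (⅓)*87 + (⅓)*6)/28380 = (-175/3 + 29 + 2)*(1/28380) = -82/3*1/28380 = -41/42570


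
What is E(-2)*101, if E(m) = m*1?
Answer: -202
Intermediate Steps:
E(m) = m
E(-2)*101 = -2*101 = -202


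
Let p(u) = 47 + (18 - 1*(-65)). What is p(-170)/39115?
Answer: 26/7823 ≈ 0.0033235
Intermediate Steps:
p(u) = 130 (p(u) = 47 + (18 + 65) = 47 + 83 = 130)
p(-170)/39115 = 130/39115 = 130*(1/39115) = 26/7823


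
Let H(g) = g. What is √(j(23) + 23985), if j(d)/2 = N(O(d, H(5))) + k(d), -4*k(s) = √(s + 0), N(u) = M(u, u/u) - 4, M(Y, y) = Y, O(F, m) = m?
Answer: √(95948 - 2*√23)/2 ≈ 154.87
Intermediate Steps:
N(u) = -4 + u (N(u) = u - 4 = -4 + u)
k(s) = -√s/4 (k(s) = -√(s + 0)/4 = -√s/4)
j(d) = 2 - √d/2 (j(d) = 2*((-4 + 5) - √d/4) = 2*(1 - √d/4) = 2 - √d/2)
√(j(23) + 23985) = √((2 - √23/2) + 23985) = √(23987 - √23/2)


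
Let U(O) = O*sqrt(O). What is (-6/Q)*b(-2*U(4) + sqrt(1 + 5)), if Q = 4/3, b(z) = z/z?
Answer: -9/2 ≈ -4.5000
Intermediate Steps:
U(O) = O**(3/2)
b(z) = 1
Q = 4/3 (Q = 4*(1/3) = 4/3 ≈ 1.3333)
(-6/Q)*b(-2*U(4) + sqrt(1 + 5)) = -6/4/3*1 = -6*3/4*1 = -9/2*1 = -9/2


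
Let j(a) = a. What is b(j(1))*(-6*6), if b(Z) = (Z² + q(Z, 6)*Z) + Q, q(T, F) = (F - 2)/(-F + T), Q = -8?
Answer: 1404/5 ≈ 280.80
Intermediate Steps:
q(T, F) = (-2 + F)/(T - F)
b(Z) = -8 + Z² - 4*Z/(6 - Z) (b(Z) = (Z² + ((2 - 1*6)/(6 - Z))*Z) - 8 = (Z² + ((2 - 6)/(6 - Z))*Z) - 8 = (Z² + (-4/(6 - Z))*Z) - 8 = (Z² - 4*Z/(6 - Z)) - 8 = -8 + Z² - 4*Z/(6 - Z))
b(j(1))*(-6*6) = ((4*1 + (-8 + 1²)*(-6 + 1))/(-6 + 1))*(-6*6) = ((4 + (-8 + 1)*(-5))/(-5))*(-36) = -(4 - 7*(-5))/5*(-36) = -(4 + 35)/5*(-36) = -⅕*39*(-36) = -39/5*(-36) = 1404/5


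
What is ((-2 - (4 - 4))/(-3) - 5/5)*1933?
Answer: -1933/3 ≈ -644.33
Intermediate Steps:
((-2 - (4 - 4))/(-3) - 5/5)*1933 = ((-2 - 0)*(-⅓) - 5*⅕)*1933 = ((-2 - 1*0)*(-⅓) - 1)*1933 = ((-2 + 0)*(-⅓) - 1)*1933 = (-2*(-⅓) - 1)*1933 = (⅔ - 1)*1933 = -⅓*1933 = -1933/3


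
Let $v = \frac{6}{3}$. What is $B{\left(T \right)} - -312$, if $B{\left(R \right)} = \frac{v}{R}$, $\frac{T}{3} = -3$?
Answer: $\frac{2806}{9} \approx 311.78$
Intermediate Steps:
$T = -9$ ($T = 3 \left(-3\right) = -9$)
$v = 2$ ($v = 6 \cdot \frac{1}{3} = 2$)
$B{\left(R \right)} = \frac{2}{R}$
$B{\left(T \right)} - -312 = \frac{2}{-9} - -312 = 2 \left(- \frac{1}{9}\right) + 312 = - \frac{2}{9} + 312 = \frac{2806}{9}$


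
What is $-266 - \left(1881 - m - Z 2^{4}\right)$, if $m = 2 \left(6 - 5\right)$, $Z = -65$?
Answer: $-3185$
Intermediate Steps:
$m = 2$ ($m = 2 \cdot 1 = 2$)
$-266 - \left(1881 - m - Z 2^{4}\right) = -266 - \left(1879 + 1040\right) = -266 + \left(\left(\left(-65\right) 16 + 2\right) - 1881\right) = -266 + \left(\left(-1040 + 2\right) - 1881\right) = -266 - 2919 = -3185$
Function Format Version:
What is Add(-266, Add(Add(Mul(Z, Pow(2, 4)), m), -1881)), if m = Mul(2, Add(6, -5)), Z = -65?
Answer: -3185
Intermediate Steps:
m = 2 (m = Mul(2, 1) = 2)
Add(-266, Add(Add(Mul(Z, Pow(2, 4)), m), -1881)) = Add(-266, Add(Add(Mul(-65, Pow(2, 4)), 2), -1881)) = Add(-266, Add(Add(Mul(-65, 16), 2), -1881)) = Add(-266, Add(Add(-1040, 2), -1881)) = Add(-266, Add(-1038, -1881)) = Add(-266, -2919) = -3185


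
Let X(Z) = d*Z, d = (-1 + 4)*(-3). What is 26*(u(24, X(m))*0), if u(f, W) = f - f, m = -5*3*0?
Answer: 0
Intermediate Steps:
m = 0 (m = -15*0 = 0)
d = -9 (d = 3*(-3) = -9)
X(Z) = -9*Z
u(f, W) = 0
26*(u(24, X(m))*0) = 26*(0*0) = 26*0 = 0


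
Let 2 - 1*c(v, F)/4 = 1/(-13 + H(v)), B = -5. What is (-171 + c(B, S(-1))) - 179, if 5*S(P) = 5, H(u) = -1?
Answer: -2392/7 ≈ -341.71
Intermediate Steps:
S(P) = 1 (S(P) = (⅕)*5 = 1)
c(v, F) = 58/7 (c(v, F) = 8 - 4/(-13 - 1) = 8 - 4/(-14) = 8 - 4*(-1/14) = 8 + 2/7 = 58/7)
(-171 + c(B, S(-1))) - 179 = (-171 + 58/7) - 179 = -1139/7 - 179 = -2392/7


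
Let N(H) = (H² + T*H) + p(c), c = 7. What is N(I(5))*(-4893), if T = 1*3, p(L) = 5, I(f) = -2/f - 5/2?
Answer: -2304603/100 ≈ -23046.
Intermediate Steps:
I(f) = -5/2 - 2/f (I(f) = -2/f - 5*½ = -2/f - 5/2 = -5/2 - 2/f)
T = 3
N(H) = 5 + H² + 3*H (N(H) = (H² + 3*H) + 5 = 5 + H² + 3*H)
N(I(5))*(-4893) = (5 + (-5/2 - 2/5)² + 3*(-5/2 - 2/5))*(-4893) = (5 + (-5/2 - 2*⅕)² + 3*(-5/2 - 2*⅕))*(-4893) = (5 + (-5/2 - ⅖)² + 3*(-5/2 - ⅖))*(-4893) = (5 + (-29/10)² + 3*(-29/10))*(-4893) = (5 + 841/100 - 87/10)*(-4893) = (471/100)*(-4893) = -2304603/100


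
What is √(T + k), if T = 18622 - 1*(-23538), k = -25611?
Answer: √16549 ≈ 128.64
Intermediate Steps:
T = 42160 (T = 18622 + 23538 = 42160)
√(T + k) = √(42160 - 25611) = √16549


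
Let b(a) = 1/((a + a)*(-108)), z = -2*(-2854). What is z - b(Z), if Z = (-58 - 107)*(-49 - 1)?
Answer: 10171656001/1782000 ≈ 5708.0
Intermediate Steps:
Z = 8250 (Z = -165*(-50) = 8250)
z = 5708
b(a) = -1/(216*a) (b(a) = -1/108/(2*a) = (1/(2*a))*(-1/108) = -1/(216*a))
z - b(Z) = 5708 - (-1)/(216*8250) = 5708 - 1*(-1/1782000) = 5708 + 1/1782000 = 10171656001/1782000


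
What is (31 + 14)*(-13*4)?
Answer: -2340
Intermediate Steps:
(31 + 14)*(-13*4) = 45*(-52) = -2340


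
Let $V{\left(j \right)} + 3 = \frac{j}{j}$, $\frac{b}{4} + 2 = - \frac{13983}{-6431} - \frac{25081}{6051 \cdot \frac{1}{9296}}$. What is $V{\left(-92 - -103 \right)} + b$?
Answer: $- \frac{101655556778}{659559} \approx -1.5413 \cdot 10^{5}$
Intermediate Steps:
$b = - \frac{101654237660}{659559}$ ($b = -8 + 4 \left(- \frac{13983}{-6431} - \frac{25081}{6051 \cdot \frac{1}{9296}}\right) = -8 + 4 \left(\left(-13983\right) \left(- \frac{1}{6431}\right) - \frac{25081}{6051 \cdot \frac{1}{9296}}\right) = -8 + 4 \left(\frac{237}{109} - \frac{25081}{\frac{6051}{9296}}\right) = -8 + 4 \left(\frac{237}{109} - \frac{233152976}{6051}\right) = -8 + 4 \left(- \frac{25412240297}{659559}\right) = -8 - \frac{101648961188}{659559} = - \frac{101654237660}{659559} \approx -1.5412 \cdot 10^{5}$)
$V{\left(j \right)} = -2$ ($V{\left(j \right)} = -3 + \frac{j}{j} = -3 + 1 = -2$)
$V{\left(-92 - -103 \right)} + b = -2 - \frac{101654237660}{659559} = - \frac{101655556778}{659559}$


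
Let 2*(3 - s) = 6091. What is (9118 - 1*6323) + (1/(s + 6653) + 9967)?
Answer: 92154404/7221 ≈ 12762.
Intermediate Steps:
s = -6085/2 (s = 3 - ½*6091 = 3 - 6091/2 = -6085/2 ≈ -3042.5)
(9118 - 1*6323) + (1/(s + 6653) + 9967) = (9118 - 1*6323) + (1/(-6085/2 + 6653) + 9967) = (9118 - 6323) + (1/(7221/2) + 9967) = 2795 + (2/7221 + 9967) = 2795 + 71971709/7221 = 92154404/7221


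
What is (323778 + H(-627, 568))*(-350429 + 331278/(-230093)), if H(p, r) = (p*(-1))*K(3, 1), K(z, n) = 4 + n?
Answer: -26359515365792775/230093 ≈ -1.1456e+11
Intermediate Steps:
H(p, r) = -5*p (H(p, r) = (p*(-1))*(4 + 1) = -p*5 = -5*p)
(323778 + H(-627, 568))*(-350429 + 331278/(-230093)) = (323778 - 5*(-627))*(-350429 + 331278/(-230093)) = (323778 + 3135)*(-350429 + 331278*(-1/230093)) = 326913*(-350429 - 331278/230093) = 326913*(-80631591175/230093) = -26359515365792775/230093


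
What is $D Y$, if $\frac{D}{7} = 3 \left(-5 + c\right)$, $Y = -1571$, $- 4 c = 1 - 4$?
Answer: $\frac{560847}{4} \approx 1.4021 \cdot 10^{5}$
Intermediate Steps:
$c = \frac{3}{4}$ ($c = - \frac{1 - 4}{4} = \left(- \frac{1}{4}\right) \left(-3\right) = \frac{3}{4} \approx 0.75$)
$D = - \frac{357}{4}$ ($D = 7 \cdot 3 \left(-5 + \frac{3}{4}\right) = 7 \cdot 3 \left(- \frac{17}{4}\right) = 7 \left(- \frac{51}{4}\right) = - \frac{357}{4} \approx -89.25$)
$D Y = \left(- \frac{357}{4}\right) \left(-1571\right) = \frac{560847}{4}$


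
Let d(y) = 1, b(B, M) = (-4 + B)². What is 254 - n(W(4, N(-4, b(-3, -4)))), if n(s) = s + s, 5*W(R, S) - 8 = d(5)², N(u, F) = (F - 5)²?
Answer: 1252/5 ≈ 250.40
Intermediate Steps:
N(u, F) = (-5 + F)²
W(R, S) = 9/5 (W(R, S) = 8/5 + (⅕)*1² = 8/5 + (⅕)*1 = 8/5 + ⅕ = 9/5)
n(s) = 2*s
254 - n(W(4, N(-4, b(-3, -4)))) = 254 - 2*9/5 = 254 - 1*18/5 = 254 - 18/5 = 1252/5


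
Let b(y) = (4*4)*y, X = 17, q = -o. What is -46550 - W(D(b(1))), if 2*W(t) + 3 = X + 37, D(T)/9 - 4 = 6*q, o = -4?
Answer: -93151/2 ≈ -46576.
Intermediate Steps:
q = 4 (q = -1*(-4) = 4)
b(y) = 16*y
D(T) = 252 (D(T) = 36 + 9*(6*4) = 36 + 9*24 = 36 + 216 = 252)
W(t) = 51/2 (W(t) = -3/2 + (17 + 37)/2 = -3/2 + (1/2)*54 = -3/2 + 27 = 51/2)
-46550 - W(D(b(1))) = -46550 - 1*51/2 = -46550 - 51/2 = -93151/2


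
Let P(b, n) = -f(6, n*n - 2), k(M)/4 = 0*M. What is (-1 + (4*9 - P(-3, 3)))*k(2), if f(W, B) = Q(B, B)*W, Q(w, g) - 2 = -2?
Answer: 0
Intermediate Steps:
Q(w, g) = 0 (Q(w, g) = 2 - 2 = 0)
k(M) = 0 (k(M) = 4*(0*M) = 4*0 = 0)
f(W, B) = 0 (f(W, B) = 0*W = 0)
P(b, n) = 0 (P(b, n) = -1*0 = 0)
(-1 + (4*9 - P(-3, 3)))*k(2) = (-1 + (4*9 - 1*0))*0 = (-1 + (36 + 0))*0 = (-1 + 36)*0 = 35*0 = 0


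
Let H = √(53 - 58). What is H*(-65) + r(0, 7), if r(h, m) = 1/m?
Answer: ⅐ - 65*I*√5 ≈ 0.14286 - 145.34*I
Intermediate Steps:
H = I*√5 (H = √(-5) = I*√5 ≈ 2.2361*I)
H*(-65) + r(0, 7) = (I*√5)*(-65) + 1/7 = -65*I*√5 + ⅐ = ⅐ - 65*I*√5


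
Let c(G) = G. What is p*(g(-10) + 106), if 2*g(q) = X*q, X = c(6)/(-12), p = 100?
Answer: 10850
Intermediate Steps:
X = -½ (X = 6/(-12) = 6*(-1/12) = -½ ≈ -0.50000)
g(q) = -q/4 (g(q) = (-q/2)/2 = -q/4)
p*(g(-10) + 106) = 100*(-¼*(-10) + 106) = 100*(5/2 + 106) = 100*(217/2) = 10850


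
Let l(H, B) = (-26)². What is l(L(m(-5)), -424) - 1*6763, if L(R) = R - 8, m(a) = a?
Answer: -6087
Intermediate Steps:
L(R) = -8 + R
l(H, B) = 676
l(L(m(-5)), -424) - 1*6763 = 676 - 1*6763 = 676 - 6763 = -6087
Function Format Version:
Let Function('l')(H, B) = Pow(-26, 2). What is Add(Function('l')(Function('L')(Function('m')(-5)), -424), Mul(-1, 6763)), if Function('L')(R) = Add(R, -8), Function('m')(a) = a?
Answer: -6087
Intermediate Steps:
Function('L')(R) = Add(-8, R)
Function('l')(H, B) = 676
Add(Function('l')(Function('L')(Function('m')(-5)), -424), Mul(-1, 6763)) = Add(676, Mul(-1, 6763)) = Add(676, -6763) = -6087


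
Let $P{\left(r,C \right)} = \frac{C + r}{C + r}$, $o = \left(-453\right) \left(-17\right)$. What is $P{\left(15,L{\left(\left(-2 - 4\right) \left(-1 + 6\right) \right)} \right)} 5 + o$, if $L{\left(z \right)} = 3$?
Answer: $7706$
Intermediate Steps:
$o = 7701$
$P{\left(r,C \right)} = 1$
$P{\left(15,L{\left(\left(-2 - 4\right) \left(-1 + 6\right) \right)} \right)} 5 + o = 1 \cdot 5 + 7701 = 5 + 7701 = 7706$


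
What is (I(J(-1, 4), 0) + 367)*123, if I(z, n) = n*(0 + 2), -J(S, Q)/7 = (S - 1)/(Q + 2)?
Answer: 45141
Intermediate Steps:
J(S, Q) = -7*(-1 + S)/(2 + Q) (J(S, Q) = -7*(S - 1)/(Q + 2) = -7*(-1 + S)/(2 + Q))
I(z, n) = 2*n (I(z, n) = n*2 = 2*n)
(I(J(-1, 4), 0) + 367)*123 = (2*0 + 367)*123 = (0 + 367)*123 = 367*123 = 45141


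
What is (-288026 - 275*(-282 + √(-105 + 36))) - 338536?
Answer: -549012 - 275*I*√69 ≈ -5.4901e+5 - 2284.3*I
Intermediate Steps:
(-288026 - 275*(-282 + √(-105 + 36))) - 338536 = (-288026 - 275*(-282 + √(-69))) - 338536 = (-288026 - 275*(-282 + I*√69)) - 338536 = (-288026 + (77550 - 275*I*√69)) - 338536 = (-210476 - 275*I*√69) - 338536 = -549012 - 275*I*√69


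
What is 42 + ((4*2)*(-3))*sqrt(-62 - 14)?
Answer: 42 - 48*I*sqrt(19) ≈ 42.0 - 209.23*I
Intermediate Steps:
42 + ((4*2)*(-3))*sqrt(-62 - 14) = 42 + (8*(-3))*sqrt(-76) = 42 - 48*I*sqrt(19)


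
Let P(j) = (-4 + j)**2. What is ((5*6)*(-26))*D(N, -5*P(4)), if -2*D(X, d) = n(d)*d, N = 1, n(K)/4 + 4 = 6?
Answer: 0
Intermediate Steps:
n(K) = 8 (n(K) = -16 + 4*6 = -16 + 24 = 8)
D(X, d) = -4*d
((5*6)*(-26))*D(N, -5*P(4)) = ((5*6)*(-26))*(-(-20)*(-4 + 4)**2) = (30*(-26))*(-(-20)*0**2) = -(-3120)*(-5*0) = -(-3120)*0 = -780*0 = 0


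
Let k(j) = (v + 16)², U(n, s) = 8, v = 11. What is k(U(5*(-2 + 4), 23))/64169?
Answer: 729/64169 ≈ 0.011361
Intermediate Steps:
k(j) = 729 (k(j) = (11 + 16)² = 27² = 729)
k(U(5*(-2 + 4), 23))/64169 = 729/64169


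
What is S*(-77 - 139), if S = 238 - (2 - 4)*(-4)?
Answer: -49680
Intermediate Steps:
S = 230 (S = 238 - (-2)*(-4) = 238 - 1*8 = 238 - 8 = 230)
S*(-77 - 139) = 230*(-77 - 139) = 230*(-216) = -49680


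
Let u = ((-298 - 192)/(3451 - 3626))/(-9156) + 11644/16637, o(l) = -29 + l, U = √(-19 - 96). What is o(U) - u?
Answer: -1615745953/54402990 + I*√115 ≈ -29.7 + 10.724*I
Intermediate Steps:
U = I*√115 (U = √(-115) = I*√115 ≈ 10.724*I)
u = 38059243/54402990 (u = -490/(-175)*(-1/9156) + 11644*(1/16637) = -490*(-1/175)*(-1/9156) + 11644/16637 = (14/5)*(-1/9156) + 11644/16637 = -1/3270 + 11644/16637 = 38059243/54402990 ≈ 0.69958)
o(U) - u = (-29 + I*√115) - 1*38059243/54402990 = (-29 + I*√115) - 38059243/54402990 = -1615745953/54402990 + I*√115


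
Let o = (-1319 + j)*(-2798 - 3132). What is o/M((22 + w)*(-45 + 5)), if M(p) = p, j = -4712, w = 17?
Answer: -3576383/156 ≈ -22926.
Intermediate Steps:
o = 35763830 (o = (-1319 - 4712)*(-2798 - 3132) = -6031*(-5930) = 35763830)
o/M((22 + w)*(-45 + 5)) = 35763830/(((22 + 17)*(-45 + 5))) = 35763830/((39*(-40))) = 35763830/(-1560) = 35763830*(-1/1560) = -3576383/156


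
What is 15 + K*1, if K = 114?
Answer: 129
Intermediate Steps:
15 + K*1 = 15 + 114*1 = 15 + 114 = 129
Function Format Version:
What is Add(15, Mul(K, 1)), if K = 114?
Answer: 129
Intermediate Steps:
Add(15, Mul(K, 1)) = Add(15, Mul(114, 1)) = Add(15, 114) = 129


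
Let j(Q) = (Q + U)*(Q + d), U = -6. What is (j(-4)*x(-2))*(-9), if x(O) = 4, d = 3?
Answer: -360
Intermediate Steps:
j(Q) = (-6 + Q)*(3 + Q) (j(Q) = (Q - 6)*(Q + 3) = (-6 + Q)*(3 + Q))
(j(-4)*x(-2))*(-9) = ((-18 + (-4)**2 - 3*(-4))*4)*(-9) = ((-18 + 16 + 12)*4)*(-9) = (10*4)*(-9) = 40*(-9) = -360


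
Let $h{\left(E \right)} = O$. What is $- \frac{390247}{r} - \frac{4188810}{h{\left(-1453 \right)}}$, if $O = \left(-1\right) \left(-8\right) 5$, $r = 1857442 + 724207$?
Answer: $- \frac{1081405275757}{10326596} \approx -1.0472 \cdot 10^{5}$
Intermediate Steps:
$r = 2581649$
$O = 40$ ($O = 8 \cdot 5 = 40$)
$h{\left(E \right)} = 40$
$- \frac{390247}{r} - \frac{4188810}{h{\left(-1453 \right)}} = - \frac{390247}{2581649} - \frac{4188810}{40} = \left(-390247\right) \frac{1}{2581649} - \frac{418881}{4} = - \frac{390247}{2581649} - \frac{418881}{4} = - \frac{1081405275757}{10326596}$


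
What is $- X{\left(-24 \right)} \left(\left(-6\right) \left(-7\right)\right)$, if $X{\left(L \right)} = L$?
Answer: $1008$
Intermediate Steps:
$- X{\left(-24 \right)} \left(\left(-6\right) \left(-7\right)\right) = \left(-1\right) \left(-24\right) \left(\left(-6\right) \left(-7\right)\right) = 24 \cdot 42 = 1008$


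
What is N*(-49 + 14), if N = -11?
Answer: 385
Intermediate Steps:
N*(-49 + 14) = -11*(-49 + 14) = -11*(-35) = 385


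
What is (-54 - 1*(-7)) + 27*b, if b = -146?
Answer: -3989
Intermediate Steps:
(-54 - 1*(-7)) + 27*b = (-54 - 1*(-7)) + 27*(-146) = (-54 + 7) - 3942 = -47 - 3942 = -3989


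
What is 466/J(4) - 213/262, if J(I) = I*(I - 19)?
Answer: -16859/1965 ≈ -8.5797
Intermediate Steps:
J(I) = I*(-19 + I)
466/J(4) - 213/262 = 466/((4*(-19 + 4))) - 213/262 = 466/((4*(-15))) - 213*1/262 = 466/(-60) - 213/262 = 466*(-1/60) - 213/262 = -233/30 - 213/262 = -16859/1965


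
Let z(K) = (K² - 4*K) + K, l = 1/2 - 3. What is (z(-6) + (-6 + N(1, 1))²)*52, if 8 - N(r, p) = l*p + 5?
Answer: 2821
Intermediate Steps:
l = -5/2 (l = ½ - 3 = -5/2 ≈ -2.5000)
z(K) = K² - 3*K
N(r, p) = 3 + 5*p/2 (N(r, p) = 8 - (-5*p/2 + 5) = 8 - (5 - 5*p/2) = 8 + (-5 + 5*p/2) = 3 + 5*p/2)
(z(-6) + (-6 + N(1, 1))²)*52 = (-6*(-3 - 6) + (-6 + (3 + (5/2)*1))²)*52 = (-6*(-9) + (-6 + (3 + 5/2))²)*52 = (54 + (-6 + 11/2)²)*52 = (54 + (-½)²)*52 = (54 + ¼)*52 = (217/4)*52 = 2821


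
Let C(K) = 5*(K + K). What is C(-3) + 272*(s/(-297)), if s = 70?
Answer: -27950/297 ≈ -94.108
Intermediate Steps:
C(K) = 10*K (C(K) = 5*(2*K) = 10*K)
C(-3) + 272*(s/(-297)) = 10*(-3) + 272*(70/(-297)) = -30 + 272*(70*(-1/297)) = -30 + 272*(-70/297) = -30 - 19040/297 = -27950/297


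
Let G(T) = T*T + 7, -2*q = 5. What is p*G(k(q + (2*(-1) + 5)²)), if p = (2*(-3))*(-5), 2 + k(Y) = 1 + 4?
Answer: 480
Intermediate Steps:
q = -5/2 (q = -½*5 = -5/2 ≈ -2.5000)
k(Y) = 3 (k(Y) = -2 + (1 + 4) = -2 + 5 = 3)
G(T) = 7 + T² (G(T) = T² + 7 = 7 + T²)
p = 30 (p = -6*(-5) = 30)
p*G(k(q + (2*(-1) + 5)²)) = 30*(7 + 3²) = 30*(7 + 9) = 30*16 = 480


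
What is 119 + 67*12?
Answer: 923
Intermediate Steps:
119 + 67*12 = 119 + 804 = 923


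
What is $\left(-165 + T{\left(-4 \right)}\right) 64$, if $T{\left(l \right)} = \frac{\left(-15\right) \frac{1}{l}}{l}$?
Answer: $-10620$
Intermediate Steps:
$T{\left(l \right)} = - \frac{15}{l^{2}}$
$\left(-165 + T{\left(-4 \right)}\right) 64 = \left(-165 - \frac{15}{16}\right) 64 = \left(- \frac{2655}{16}\right) 64 = -10620$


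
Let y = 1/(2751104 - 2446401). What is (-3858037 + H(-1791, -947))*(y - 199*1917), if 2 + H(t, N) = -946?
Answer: 448564613555513780/304703 ≈ 1.4721e+12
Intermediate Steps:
y = 1/304703 ≈ 3.2819e-6
H(t, N) = -948 (H(t, N) = -2 - 946 = -948)
(-3858037 + H(-1791, -947))*(y - 199*1917) = (-3858037 - 948)*(1/304703 - 199*1917) = -3858985*(1/304703 - 381483) = -3858985*(-116239014548/304703) = 448564613555513780/304703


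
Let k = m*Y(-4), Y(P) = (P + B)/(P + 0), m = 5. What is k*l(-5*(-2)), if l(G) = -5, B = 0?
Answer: -25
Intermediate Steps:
Y(P) = 1 (Y(P) = (P + 0)/(P + 0) = P/P = 1)
k = 5 (k = 5*1 = 5)
k*l(-5*(-2)) = 5*(-5) = -25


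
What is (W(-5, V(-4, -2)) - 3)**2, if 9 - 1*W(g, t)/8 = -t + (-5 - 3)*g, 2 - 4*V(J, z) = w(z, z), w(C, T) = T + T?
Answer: 57121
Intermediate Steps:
w(C, T) = 2*T
V(J, z) = 1/2 - z/2
W(g, t) = 72 + 8*t + 64*g (W(g, t) = 72 - 8*(-t + (-5 - 3)*g) = 72 - 8*(-t - 8*g) = 72 + (8*t + 64*g) = 72 + 8*t + 64*g)
(W(-5, V(-4, -2)) - 3)**2 = ((72 + 8*(1/2 - 1/2*(-2)) + 64*(-5)) - 3)**2 = ((72 + 8*(1/2 + 1) - 320) - 3)**2 = ((72 + 8*(3/2) - 320) - 3)**2 = ((72 + 12 - 320) - 3)**2 = (-236 - 3)**2 = (-239)**2 = 57121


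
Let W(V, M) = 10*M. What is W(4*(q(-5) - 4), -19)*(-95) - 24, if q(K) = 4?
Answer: 18026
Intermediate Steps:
W(4*(q(-5) - 4), -19)*(-95) - 24 = (10*(-19))*(-95) - 24 = -190*(-95) - 24 = 18050 - 24 = 18026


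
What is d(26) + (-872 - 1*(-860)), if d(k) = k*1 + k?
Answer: 40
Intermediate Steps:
d(k) = 2*k (d(k) = k + k = 2*k)
d(26) + (-872 - 1*(-860)) = 2*26 + (-872 - 1*(-860)) = 52 + (-872 + 860) = 52 - 12 = 40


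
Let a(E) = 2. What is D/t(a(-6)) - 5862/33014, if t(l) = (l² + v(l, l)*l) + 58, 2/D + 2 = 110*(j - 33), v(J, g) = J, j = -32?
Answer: -691779403/3895916112 ≈ -0.17757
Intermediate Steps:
D = -1/3576 (D = 2/(-2 + 110*(-32 - 33)) = 2/(-2 + 110*(-65)) = 2/(-2 - 7150) = 2/(-7152) = 2*(-1/7152) = -1/3576 ≈ -0.00027964)
t(l) = 58 + 2*l² (t(l) = (l² + l*l) + 58 = (l² + l²) + 58 = 2*l² + 58 = 58 + 2*l²)
D/t(a(-6)) - 5862/33014 = -1/(3576*(58 + 2*2²)) - 5862/33014 = -1/(3576*(58 + 2*4)) - 5862*1/33014 = -1/(3576*(58 + 8)) - 2931/16507 = -1/3576/66 - 2931/16507 = -1/3576*1/66 - 2931/16507 = -1/236016 - 2931/16507 = -691779403/3895916112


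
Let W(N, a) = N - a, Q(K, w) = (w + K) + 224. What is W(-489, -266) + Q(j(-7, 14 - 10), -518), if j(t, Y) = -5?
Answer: -522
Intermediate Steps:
Q(K, w) = 224 + K + w (Q(K, w) = (K + w) + 224 = 224 + K + w)
W(-489, -266) + Q(j(-7, 14 - 10), -518) = (-489 - 1*(-266)) + (224 - 5 - 518) = (-489 + 266) - 299 = -223 - 299 = -522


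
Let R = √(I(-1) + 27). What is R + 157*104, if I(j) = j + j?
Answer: 16333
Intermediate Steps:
I(j) = 2*j
R = 5 (R = √(2*(-1) + 27) = √(-2 + 27) = √25 = 5)
R + 157*104 = 5 + 157*104 = 5 + 16328 = 16333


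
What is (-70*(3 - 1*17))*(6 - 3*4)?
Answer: -5880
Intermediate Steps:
(-70*(3 - 1*17))*(6 - 3*4) = (-70*(3 - 17))*(6 - 12) = -70*(-14)*(-6) = 980*(-6) = -5880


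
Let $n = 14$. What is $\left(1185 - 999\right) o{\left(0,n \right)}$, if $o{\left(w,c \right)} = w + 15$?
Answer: $2790$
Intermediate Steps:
$o{\left(w,c \right)} = 15 + w$
$\left(1185 - 999\right) o{\left(0,n \right)} = \left(1185 - 999\right) \left(15 + 0\right) = \left(1185 - 999\right) 15 = 186 \cdot 15 = 2790$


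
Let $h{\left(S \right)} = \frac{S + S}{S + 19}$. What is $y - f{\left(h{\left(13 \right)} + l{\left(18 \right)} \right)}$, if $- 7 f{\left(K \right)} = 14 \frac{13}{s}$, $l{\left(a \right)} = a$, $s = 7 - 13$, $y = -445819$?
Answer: $- \frac{1337470}{3} \approx -4.4582 \cdot 10^{5}$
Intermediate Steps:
$h{\left(S \right)} = \frac{2 S}{19 + S}$
$s = -6$
$f{\left(K \right)} = \frac{13}{3}$ ($f{\left(K \right)} = - \frac{14 \frac{13}{-6}}{7} = - \frac{14 \cdot 13 \left(- \frac{1}{6}\right)}{7} = - \frac{14 \left(- \frac{13}{6}\right)}{7} = \left(- \frac{1}{7}\right) \left(- \frac{91}{3}\right) = \frac{13}{3}$)
$y - f{\left(h{\left(13 \right)} + l{\left(18 \right)} \right)} = -445819 - \frac{13}{3} = - \frac{1337470}{3}$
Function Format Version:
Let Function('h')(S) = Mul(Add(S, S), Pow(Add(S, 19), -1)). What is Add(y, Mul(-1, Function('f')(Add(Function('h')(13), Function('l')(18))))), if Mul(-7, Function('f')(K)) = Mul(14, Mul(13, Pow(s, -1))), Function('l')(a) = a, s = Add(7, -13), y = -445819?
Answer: Rational(-1337470, 3) ≈ -4.4582e+5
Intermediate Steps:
Function('h')(S) = Mul(2, S, Pow(Add(19, S), -1)) (Function('h')(S) = Mul(Mul(2, S), Pow(Add(19, S), -1)) = Mul(2, S, Pow(Add(19, S), -1)))
s = -6
Function('f')(K) = Rational(13, 3) (Function('f')(K) = Mul(Rational(-1, 7), Mul(14, Mul(13, Pow(-6, -1)))) = Mul(Rational(-1, 7), Mul(14, Mul(13, Rational(-1, 6)))) = Mul(Rational(-1, 7), Mul(14, Rational(-13, 6))) = Mul(Rational(-1, 7), Rational(-91, 3)) = Rational(13, 3))
Add(y, Mul(-1, Function('f')(Add(Function('h')(13), Function('l')(18))))) = Add(-445819, Mul(-1, Rational(13, 3))) = Add(-445819, Rational(-13, 3)) = Rational(-1337470, 3)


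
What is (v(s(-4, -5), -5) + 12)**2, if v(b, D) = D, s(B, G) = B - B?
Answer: 49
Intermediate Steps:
s(B, G) = 0
(v(s(-4, -5), -5) + 12)**2 = (-5 + 12)**2 = 7**2 = 49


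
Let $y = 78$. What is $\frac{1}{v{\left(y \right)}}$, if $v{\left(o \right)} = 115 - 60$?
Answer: $\frac{1}{55} \approx 0.018182$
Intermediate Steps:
$v{\left(o \right)} = 55$
$\frac{1}{v{\left(y \right)}} = \frac{1}{55}$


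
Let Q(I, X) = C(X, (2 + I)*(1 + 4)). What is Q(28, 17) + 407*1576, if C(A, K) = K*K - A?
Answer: 663915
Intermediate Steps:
C(A, K) = K² - A
Q(I, X) = (10 + 5*I)² - X (Q(I, X) = ((2 + I)*(1 + 4))² - X = ((2 + I)*5)² - X = (10 + 5*I)² - X)
Q(28, 17) + 407*1576 = (-1*17 + 25*(2 + 28)²) + 407*1576 = (-17 + 25*30²) + 641432 = (-17 + 25*900) + 641432 = (-17 + 22500) + 641432 = 22483 + 641432 = 663915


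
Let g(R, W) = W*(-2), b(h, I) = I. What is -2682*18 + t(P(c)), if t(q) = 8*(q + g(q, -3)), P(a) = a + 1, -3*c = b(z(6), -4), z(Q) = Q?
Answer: -144628/3 ≈ -48209.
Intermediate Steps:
c = 4/3 (c = -1/3*(-4) = 4/3 ≈ 1.3333)
P(a) = 1 + a
g(R, W) = -2*W
t(q) = 48 + 8*q (t(q) = 8*(q - 2*(-3)) = 8*(q + 6) = 8*(6 + q) = 48 + 8*q)
-2682*18 + t(P(c)) = -2682*18 + (48 + 8*(1 + 4/3)) = -447*108 + (48 + 8*(7/3)) = -48276 + (48 + 56/3) = -48276 + 200/3 = -144628/3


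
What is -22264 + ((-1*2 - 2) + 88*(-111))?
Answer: -32036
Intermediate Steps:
-22264 + ((-1*2 - 2) + 88*(-111)) = -22264 + ((-2 - 2) - 9768) = -22264 + (-4 - 9768) = -22264 - 9772 = -32036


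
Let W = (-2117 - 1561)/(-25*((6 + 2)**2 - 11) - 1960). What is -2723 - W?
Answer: -2982911/1095 ≈ -2724.1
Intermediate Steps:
W = 1226/1095 (W = -3678/(-25*(8**2 - 11) - 1960) = -3678/(-25*(64 - 11) - 1960) = -3678/(-25*53 - 1960) = -3678/(-1325 - 1960) = -3678/(-3285) = -3678*(-1/3285) = 1226/1095 ≈ 1.1196)
-2723 - W = -2723 - 1*1226/1095 = -2723 - 1226/1095 = -2982911/1095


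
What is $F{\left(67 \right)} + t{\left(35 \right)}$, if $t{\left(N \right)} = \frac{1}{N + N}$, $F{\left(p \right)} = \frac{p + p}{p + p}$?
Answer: $\frac{71}{70} \approx 1.0143$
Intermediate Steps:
$F{\left(p \right)} = 1$ ($F{\left(p \right)} = \frac{2 p}{2 p} = 2 p \frac{1}{2 p} = 1$)
$t{\left(N \right)} = \frac{1}{2 N}$
$F{\left(67 \right)} + t{\left(35 \right)} = 1 + \frac{1}{2 \cdot 35} = 1 + \frac{1}{2} \cdot \frac{1}{35} = 1 + \frac{1}{70} = \frac{71}{70}$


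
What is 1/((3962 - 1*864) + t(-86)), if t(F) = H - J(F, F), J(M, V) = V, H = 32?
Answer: 1/3216 ≈ 0.00031095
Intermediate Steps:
t(F) = 32 - F
1/((3962 - 1*864) + t(-86)) = 1/((3962 - 1*864) + (32 - 1*(-86))) = 1/((3962 - 864) + (32 + 86)) = 1/(3098 + 118) = 1/3216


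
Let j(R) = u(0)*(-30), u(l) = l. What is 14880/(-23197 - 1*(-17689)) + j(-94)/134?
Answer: -1240/459 ≈ -2.7015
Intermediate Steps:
j(R) = 0 (j(R) = 0*(-30) = 0)
14880/(-23197 - 1*(-17689)) + j(-94)/134 = 14880/(-23197 - 1*(-17689)) + 0/134 = 14880/(-23197 + 17689) + 0*(1/134) = 14880/(-5508) + 0 = 14880*(-1/5508) + 0 = -1240/459 + 0 = -1240/459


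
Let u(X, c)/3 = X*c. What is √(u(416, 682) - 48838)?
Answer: √802298 ≈ 895.71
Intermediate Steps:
u(X, c) = 3*X*c (u(X, c) = 3*(X*c) = 3*X*c)
√(u(416, 682) - 48838) = √(3*416*682 - 48838) = √(851136 - 48838) = √802298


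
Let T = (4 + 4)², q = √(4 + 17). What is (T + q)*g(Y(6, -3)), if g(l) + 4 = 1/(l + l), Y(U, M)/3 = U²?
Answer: -6904/27 - 863*√21/216 ≈ -274.01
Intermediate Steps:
Y(U, M) = 3*U²
q = √21 ≈ 4.5826
g(l) = -4 + 1/(2*l) (g(l) = -4 + 1/(l + l) = -4 + 1/(2*l))
T = 64 (T = 8² = 64)
(T + q)*g(Y(6, -3)) = (64 + √21)*(-4 + 1/(2*((3*6²)))) = (64 + √21)*(-4 + 1/(2*((3*36)))) = (64 + √21)*(-4 + (½)/108) = (64 + √21)*(-4 + (½)*(1/108)) = (64 + √21)*(-4 + 1/216) = (64 + √21)*(-863/216) = -6904/27 - 863*√21/216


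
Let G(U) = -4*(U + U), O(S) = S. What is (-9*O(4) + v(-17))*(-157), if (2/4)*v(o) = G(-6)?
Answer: -9420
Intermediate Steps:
G(U) = -8*U
v(o) = 96 (v(o) = 2*(-8*(-6)) = 2*48 = 96)
(-9*O(4) + v(-17))*(-157) = (-9*4 + 96)*(-157) = (-36 + 96)*(-157) = 60*(-157) = -9420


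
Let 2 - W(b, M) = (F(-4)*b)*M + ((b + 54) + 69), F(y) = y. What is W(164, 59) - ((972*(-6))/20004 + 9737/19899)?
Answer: 1274414407562/33171633 ≈ 38419.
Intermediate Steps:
W(b, M) = -121 - b + 4*M*b (W(b, M) = 2 - ((-4*b)*M + ((b + 54) + 69)) = 2 - (-4*M*b + ((54 + b) + 69)) = 2 - (-4*M*b + (123 + b)) = 2 - (123 + b - 4*M*b) = 2 + (-123 - b + 4*M*b) = -121 - b + 4*M*b)
W(164, 59) - ((972*(-6))/20004 + 9737/19899) = (-121 - 1*164 + 4*59*164) - ((972*(-6))/20004 + 9737/19899) = (-121 - 164 + 38704) - (-5832*1/20004 + 9737*(1/19899)) = 38419 - (-486/1667 + 9737/19899) = 38419 - 1*6560665/33171633 = 38419 - 6560665/33171633 = 1274414407562/33171633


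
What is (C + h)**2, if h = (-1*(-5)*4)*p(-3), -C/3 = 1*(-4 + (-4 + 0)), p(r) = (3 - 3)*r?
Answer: 576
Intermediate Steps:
p(r) = 0 (p(r) = 0*r = 0)
C = 24 (C = -3*(-4 + (-4 + 0)) = -3*(-4 - 4) = -3*(-8) = 24)
h = 0 (h = (-1*(-5)*4)*0 = (5*4)*0 = 20*0 = 0)
(C + h)**2 = (24 + 0)**2 = 24**2 = 576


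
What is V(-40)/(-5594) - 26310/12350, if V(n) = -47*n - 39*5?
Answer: -16798789/6908590 ≈ -2.4316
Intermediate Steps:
V(n) = -195 - 47*n (V(n) = -47*n - 195 = -195 - 47*n)
V(-40)/(-5594) - 26310/12350 = (-195 - 47*(-40))/(-5594) - 26310/12350 = (-195 + 1880)*(-1/5594) - 26310*1/12350 = 1685*(-1/5594) - 2631/1235 = -1685/5594 - 2631/1235 = -16798789/6908590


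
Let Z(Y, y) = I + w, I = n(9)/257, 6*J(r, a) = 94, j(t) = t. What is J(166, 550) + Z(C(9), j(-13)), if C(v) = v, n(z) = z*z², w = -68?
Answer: -38162/771 ≈ -49.497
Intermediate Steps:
n(z) = z³
J(r, a) = 47/3 (J(r, a) = (⅙)*94 = 47/3)
I = 729/257 (I = 9³/257 = 729*(1/257) = 729/257 ≈ 2.8366)
Z(Y, y) = -16747/257 (Z(Y, y) = 729/257 - 68 = -16747/257)
J(166, 550) + Z(C(9), j(-13)) = 47/3 - 16747/257 = -38162/771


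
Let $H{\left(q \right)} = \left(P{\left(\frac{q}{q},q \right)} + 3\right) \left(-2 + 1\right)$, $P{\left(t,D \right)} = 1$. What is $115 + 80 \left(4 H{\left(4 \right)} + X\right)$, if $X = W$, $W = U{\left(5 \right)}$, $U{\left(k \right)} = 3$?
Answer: $-925$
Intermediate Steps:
$W = 3$
$X = 3$
$H{\left(q \right)} = -4$ ($H{\left(q \right)} = \left(1 + 3\right) \left(-2 + 1\right) = 4 \left(-1\right) = -4$)
$115 + 80 \left(4 H{\left(4 \right)} + X\right) = 115 + 80 \left(4 \left(-4\right) + 3\right) = 115 + 80 \left(-16 + 3\right) = 115 + 80 \left(-13\right) = 115 - 1040 = -925$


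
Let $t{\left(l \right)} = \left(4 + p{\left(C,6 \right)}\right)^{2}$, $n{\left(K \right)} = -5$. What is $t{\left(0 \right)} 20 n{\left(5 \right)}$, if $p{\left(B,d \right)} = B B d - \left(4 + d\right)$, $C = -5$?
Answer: $-2073600$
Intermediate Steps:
$p{\left(B,d \right)} = -4 - d + d B^{2}$ ($p{\left(B,d \right)} = B^{2} d - \left(4 + d\right) = d B^{2} - \left(4 + d\right) = -4 - d + d B^{2}$)
$t{\left(l \right)} = 20736$ ($t{\left(l \right)} = \left(4 - \left(10 - 150\right)\right)^{2} = \left(4 - -140\right)^{2} = \left(4 + 140\right)^{2} = 144^{2} = 20736$)
$t{\left(0 \right)} 20 n{\left(5 \right)} = 20736 \cdot 20 \left(-5\right) = 20736 \left(-100\right) = -2073600$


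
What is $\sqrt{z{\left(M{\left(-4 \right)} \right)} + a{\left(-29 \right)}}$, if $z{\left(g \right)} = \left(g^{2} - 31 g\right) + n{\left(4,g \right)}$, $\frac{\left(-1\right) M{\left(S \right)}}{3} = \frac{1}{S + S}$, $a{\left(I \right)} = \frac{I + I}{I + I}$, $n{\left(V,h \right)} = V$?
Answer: $\frac{i \sqrt{415}}{8} \approx 2.5464 i$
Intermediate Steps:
$a{\left(I \right)} = 1$ ($a{\left(I \right)} = \frac{2 I}{2 I} = 2 I \frac{1}{2 I} = 1$)
$M{\left(S \right)} = - \frac{3}{2 S}$ ($M{\left(S \right)} = - \frac{3}{S + S} = - \frac{3}{2 S}$)
$z{\left(g \right)} = 4 + g^{2} - 31 g$ ($z{\left(g \right)} = \left(g^{2} - 31 g\right) + 4 = 4 + g^{2} - 31 g$)
$\sqrt{z{\left(M{\left(-4 \right)} \right)} + a{\left(-29 \right)}} = \sqrt{\left(4 + \left(- \frac{3}{2 \left(-4\right)}\right)^{2} - 31 \left(- \frac{3}{2 \left(-4\right)}\right)\right) + 1} = \sqrt{\left(4 + \left(\left(- \frac{3}{2}\right) \left(- \frac{1}{4}\right)\right)^{2} - 31 \left(\left(- \frac{3}{2}\right) \left(- \frac{1}{4}\right)\right)\right) + 1} = \sqrt{\left(4 + \left(\frac{3}{8}\right)^{2} - \frac{93}{8}\right) + 1} = \sqrt{\left(4 + \frac{9}{64} - \frac{93}{8}\right) + 1} = \sqrt{- \frac{479}{64} + 1} = \sqrt{- \frac{415}{64}} = \frac{i \sqrt{415}}{8}$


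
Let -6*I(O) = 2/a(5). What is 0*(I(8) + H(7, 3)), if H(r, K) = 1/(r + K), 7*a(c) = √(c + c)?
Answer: 0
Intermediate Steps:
a(c) = √2*√c/7 (a(c) = √(c + c)/7 = √(2*c)/7 = (√2*√c)/7 = √2*√c/7)
H(r, K) = 1/(K + r)
I(O) = -7*√10/30 (I(O) = -1/(3*(√2*√5/7)) = -1/(3*(√10/7)) = -7*√10/10/3 = -7*√10/30)
0*(I(8) + H(7, 3)) = 0*(-7*√10/30 + 1/(3 + 7)) = 0*(-7*√10/30 + 1/10) = 0*(-7*√10/30 + ⅒) = 0*(⅒ - 7*√10/30) = 0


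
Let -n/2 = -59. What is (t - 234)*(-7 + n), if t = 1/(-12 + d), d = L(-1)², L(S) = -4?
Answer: -103785/4 ≈ -25946.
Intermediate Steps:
n = 118 (n = -2*(-59) = 118)
d = 16 (d = (-4)² = 16)
t = ¼ (t = 1/(-12 + 16) = 1/4 = ¼ ≈ 0.25000)
(t - 234)*(-7 + n) = (¼ - 234)*(-7 + 118) = -935/4*111 = -103785/4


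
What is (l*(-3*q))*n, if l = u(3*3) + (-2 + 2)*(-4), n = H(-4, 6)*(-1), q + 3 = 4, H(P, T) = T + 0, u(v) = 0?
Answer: 0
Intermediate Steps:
H(P, T) = T
q = 1 (q = -3 + 4 = 1)
n = -6 (n = 6*(-1) = -6)
l = 0 (l = 0 + (-2 + 2)*(-4) = 0 + 0*(-4) = 0 + 0 = 0)
(l*(-3*q))*n = (0*(-3*1))*(-6) = (0*(-3))*(-6) = 0*(-6) = 0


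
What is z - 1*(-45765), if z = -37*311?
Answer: 34258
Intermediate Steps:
z = -11507
z - 1*(-45765) = -11507 - 1*(-45765) = -11507 + 45765 = 34258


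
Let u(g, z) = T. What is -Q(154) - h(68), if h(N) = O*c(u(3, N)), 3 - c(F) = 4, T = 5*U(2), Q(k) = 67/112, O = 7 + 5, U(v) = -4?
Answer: 1277/112 ≈ 11.402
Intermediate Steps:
O = 12
Q(k) = 67/112 (Q(k) = 67*(1/112) = 67/112)
T = -20 (T = 5*(-4) = -20)
u(g, z) = -20
c(F) = -1 (c(F) = 3 - 1*4 = 3 - 4 = -1)
h(N) = -12 (h(N) = 12*(-1) = -12)
-Q(154) - h(68) = -1*67/112 - 1*(-12) = -67/112 + 12 = 1277/112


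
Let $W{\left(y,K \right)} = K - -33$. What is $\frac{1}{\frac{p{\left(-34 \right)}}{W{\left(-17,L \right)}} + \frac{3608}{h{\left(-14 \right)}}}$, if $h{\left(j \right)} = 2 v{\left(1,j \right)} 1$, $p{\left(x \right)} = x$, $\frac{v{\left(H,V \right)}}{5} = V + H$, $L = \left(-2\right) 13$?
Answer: $- \frac{455}{14838} \approx -0.030665$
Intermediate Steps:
$L = -26$
$v{\left(H,V \right)} = 5 H + 5 V$ ($v{\left(H,V \right)} = 5 \left(V + H\right) = 5 \left(H + V\right) = 5 H + 5 V$)
$h{\left(j \right)} = 10 + 10 j$ ($h{\left(j \right)} = 2 \left(5 \cdot 1 + 5 j\right) 1 = 2 \left(5 + 5 j\right) 1 = \left(10 + 10 j\right) 1 = 10 + 10 j$)
$W{\left(y,K \right)} = 33 + K$ ($W{\left(y,K \right)} = K + 33 = 33 + K$)
$\frac{1}{\frac{p{\left(-34 \right)}}{W{\left(-17,L \right)}} + \frac{3608}{h{\left(-14 \right)}}} = \frac{1}{- \frac{34}{33 - 26} + \frac{3608}{10 + 10 \left(-14\right)}} = \frac{1}{- \frac{34}{7} + \frac{3608}{10 - 140}} = \frac{1}{\left(-34\right) \frac{1}{7} + \frac{3608}{-130}} = \frac{1}{- \frac{34}{7} + 3608 \left(- \frac{1}{130}\right)} = \frac{1}{- \frac{34}{7} - \frac{1804}{65}} = \frac{1}{- \frac{14838}{455}} = - \frac{455}{14838}$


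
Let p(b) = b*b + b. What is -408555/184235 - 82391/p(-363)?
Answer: -13773176843/4841916882 ≈ -2.8446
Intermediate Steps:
p(b) = b + b² (p(b) = b² + b = b + b²)
-408555/184235 - 82391/p(-363) = -408555/184235 - 82391*(-1/(363*(1 - 363))) = -408555*1/184235 - 82391/((-363*(-362))) = -81711/36847 - 82391/131406 = -13773176843/4841916882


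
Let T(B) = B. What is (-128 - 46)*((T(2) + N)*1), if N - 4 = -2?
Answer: -696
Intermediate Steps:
N = 2 (N = 4 - 2 = 2)
(-128 - 46)*((T(2) + N)*1) = (-128 - 46)*((2 + 2)*1) = -696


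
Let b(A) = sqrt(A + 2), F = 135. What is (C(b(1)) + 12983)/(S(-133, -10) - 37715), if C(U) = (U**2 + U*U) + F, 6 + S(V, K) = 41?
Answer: -3281/9420 ≈ -0.34830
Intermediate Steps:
S(V, K) = 35 (S(V, K) = -6 + 41 = 35)
b(A) = sqrt(2 + A)
C(U) = 135 + 2*U**2 (C(U) = (U**2 + U*U) + 135 = (U**2 + U**2) + 135 = 2*U**2 + 135 = 135 + 2*U**2)
(C(b(1)) + 12983)/(S(-133, -10) - 37715) = ((135 + 2*(sqrt(2 + 1))**2) + 12983)/(35 - 37715) = ((135 + 2*(sqrt(3))**2) + 12983)/(-37680) = ((135 + 2*3) + 12983)*(-1/37680) = ((135 + 6) + 12983)*(-1/37680) = (141 + 12983)*(-1/37680) = 13124*(-1/37680) = -3281/9420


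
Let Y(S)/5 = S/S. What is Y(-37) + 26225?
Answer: 26230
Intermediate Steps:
Y(S) = 5 (Y(S) = 5*(S/S) = 5*1 = 5)
Y(-37) + 26225 = 5 + 26225 = 26230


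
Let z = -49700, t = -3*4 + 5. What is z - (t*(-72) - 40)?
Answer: -50164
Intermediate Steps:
t = -7 (t = -12 + 5 = -7)
z - (t*(-72) - 40) = -49700 - (-7*(-72) - 40) = -49700 - (504 - 40) = -49700 - 1*464 = -49700 - 464 = -50164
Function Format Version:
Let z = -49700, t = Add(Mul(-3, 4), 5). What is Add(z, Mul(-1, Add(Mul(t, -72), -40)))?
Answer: -50164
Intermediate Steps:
t = -7 (t = Add(-12, 5) = -7)
Add(z, Mul(-1, Add(Mul(t, -72), -40))) = Add(-49700, Mul(-1, Add(Mul(-7, -72), -40))) = Add(-49700, Mul(-1, Add(504, -40))) = Add(-49700, Mul(-1, 464)) = Add(-49700, -464) = -50164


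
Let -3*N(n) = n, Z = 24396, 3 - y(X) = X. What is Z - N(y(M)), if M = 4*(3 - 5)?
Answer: 73199/3 ≈ 24400.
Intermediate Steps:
M = -8 (M = 4*(-2) = -8)
y(X) = 3 - X
N(n) = -n/3
Z - N(y(M)) = 24396 - (-1)*(3 - 1*(-8))/3 = 24396 - (-1)*(3 + 8)/3 = 24396 - (-1)*11/3 = 24396 - 1*(-11/3) = 24396 + 11/3 = 73199/3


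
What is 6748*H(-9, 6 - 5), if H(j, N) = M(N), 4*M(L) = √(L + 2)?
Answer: 1687*√3 ≈ 2922.0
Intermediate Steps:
M(L) = √(2 + L)/4 (M(L) = √(L + 2)/4 = √(2 + L)/4)
H(j, N) = √(2 + N)/4
6748*H(-9, 6 - 5) = 6748*(√(2 + (6 - 5))/4) = 6748*(√(2 + 1)/4) = 6748*(√3/4) = 1687*√3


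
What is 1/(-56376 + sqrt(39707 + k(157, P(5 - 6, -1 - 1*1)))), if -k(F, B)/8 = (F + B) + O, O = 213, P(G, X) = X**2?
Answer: -56376/3178216661 - sqrt(36715)/3178216661 ≈ -1.7799e-5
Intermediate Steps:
k(F, B) = -1704 - 8*B - 8*F (k(F, B) = -8*((F + B) + 213) = -8*((B + F) + 213) = -8*(213 + B + F) = -1704 - 8*B - 8*F)
1/(-56376 + sqrt(39707 + k(157, P(5 - 6, -1 - 1*1)))) = 1/(-56376 + sqrt(39707 + (-1704 - 8*(-1 - 1*1)**2 - 8*157))) = 1/(-56376 + sqrt(39707 + (-1704 - 8*(-1 - 1)**2 - 1256))) = 1/(-56376 + sqrt(39707 + (-1704 - 8*(-2)**2 - 1256))) = 1/(-56376 + sqrt(39707 + (-1704 - 8*4 - 1256))) = 1/(-56376 + sqrt(39707 + (-1704 - 32 - 1256))) = 1/(-56376 + sqrt(39707 - 2992)) = 1/(-56376 + sqrt(36715))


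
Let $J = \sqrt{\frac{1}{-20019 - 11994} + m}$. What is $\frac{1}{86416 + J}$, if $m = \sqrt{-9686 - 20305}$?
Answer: $\frac{10671}{922145136 + \sqrt{3557} \sqrt{-1 + 32013 i \sqrt{29991}}} \approx 1.1571 \cdot 10^{-5} - 1.2458 \cdot 10^{-9} i$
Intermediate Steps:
$m = i \sqrt{29991}$ ($m = \sqrt{-29991} = i \sqrt{29991} \approx 173.18 i$)
$J = \sqrt{- \frac{1}{32013} + i \sqrt{29991}}$ ($J = \sqrt{\frac{1}{-20019 - 11994} + i \sqrt{29991}} = \sqrt{\frac{1}{-32013} + i \sqrt{29991}} = \sqrt{- \frac{1}{32013} + i \sqrt{29991}} \approx 9.3053 + 9.3054 i$)
$\frac{1}{86416 + J} = \frac{1}{86416 + \frac{\sqrt{-3557 + 113870241 i \sqrt{29991}}}{10671}}$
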